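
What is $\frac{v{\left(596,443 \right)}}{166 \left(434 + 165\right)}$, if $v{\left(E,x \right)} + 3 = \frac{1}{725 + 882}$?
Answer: $- \frac{2410}{79895219} \approx -3.0165 \cdot 10^{-5}$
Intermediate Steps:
$v{\left(E,x \right)} = - \frac{4820}{1607}$ ($v{\left(E,x \right)} = -3 + \frac{1}{725 + 882} = -3 + \frac{1}{1607} = - \frac{4820}{1607}$)
$\frac{v{\left(596,443 \right)}}{166 \left(434 + 165\right)} = - \frac{4820}{1607 \cdot 166 \left(434 + 165\right)} = - \frac{4820}{1607 \cdot 166 \cdot 599} = - \frac{4820}{1607 \cdot 99434} = \left(- \frac{4820}{1607}\right) \frac{1}{99434} = - \frac{2410}{79895219}$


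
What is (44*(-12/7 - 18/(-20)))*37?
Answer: -46398/35 ≈ -1325.7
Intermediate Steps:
(44*(-12/7 - 18/(-20)))*37 = (44*(-12*⅐ - 18*(-1/20)))*37 = (44*(-12/7 + 9/10))*37 = (44*(-57/70))*37 = -1254/35*37 = -46398/35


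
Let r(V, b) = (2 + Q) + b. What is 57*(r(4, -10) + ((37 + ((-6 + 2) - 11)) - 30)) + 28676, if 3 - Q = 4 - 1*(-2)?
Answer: 27593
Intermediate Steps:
Q = -3 (Q = 3 - (4 - 1*(-2)) = 3 - (4 + 2) = 3 - 1*6 = 3 - 6 = -3)
r(V, b) = -1 + b (r(V, b) = (2 - 3) + b = -1 + b)
57*(r(4, -10) + ((37 + ((-6 + 2) - 11)) - 30)) + 28676 = 57*((-1 - 10) + ((37 + ((-6 + 2) - 11)) - 30)) + 28676 = 57*(-11 + ((37 + (-4 - 11)) - 30)) + 28676 = 57*(-11 + ((37 - 15) - 30)) + 28676 = 57*(-11 + (22 - 30)) + 28676 = 57*(-11 - 8) + 28676 = 57*(-19) + 28676 = -1083 + 28676 = 27593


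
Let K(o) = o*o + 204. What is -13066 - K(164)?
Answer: -40166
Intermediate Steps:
K(o) = 204 + o**2 (K(o) = o**2 + 204 = 204 + o**2)
-13066 - K(164) = -13066 - (204 + 164**2) = -13066 - (204 + 26896) = -13066 - 1*27100 = -13066 - 27100 = -40166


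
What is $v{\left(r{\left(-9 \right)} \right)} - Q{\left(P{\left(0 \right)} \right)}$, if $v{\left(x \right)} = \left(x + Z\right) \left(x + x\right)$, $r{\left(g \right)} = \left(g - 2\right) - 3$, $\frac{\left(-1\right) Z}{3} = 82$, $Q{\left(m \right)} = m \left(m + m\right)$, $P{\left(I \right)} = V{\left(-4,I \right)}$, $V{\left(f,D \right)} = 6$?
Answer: $7208$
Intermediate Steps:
$P{\left(I \right)} = 6$
$Q{\left(m \right)} = 2 m^{2}$ ($Q{\left(m \right)} = m 2 m = 2 m^{2}$)
$Z = -246$ ($Z = \left(-3\right) 82 = -246$)
$r{\left(g \right)} = -5 + g$ ($r{\left(g \right)} = \left(-2 + g\right) - 3 = -5 + g$)
$v{\left(x \right)} = 2 x \left(-246 + x\right)$ ($v{\left(x \right)} = \left(x - 246\right) \left(x + x\right) = \left(-246 + x\right) 2 x = 2 x \left(-246 + x\right)$)
$v{\left(r{\left(-9 \right)} \right)} - Q{\left(P{\left(0 \right)} \right)} = 2 \left(-5 - 9\right) \left(-246 - 14\right) - 2 \cdot 6^{2} = 2 \left(-14\right) \left(-246 - 14\right) - 2 \cdot 36 = 2 \left(-14\right) \left(-260\right) - 72 = 7280 - 72 = 7208$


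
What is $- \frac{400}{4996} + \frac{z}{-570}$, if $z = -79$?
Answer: $\frac{41671}{711930} \approx 0.058532$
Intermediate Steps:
$- \frac{400}{4996} + \frac{z}{-570} = - \frac{400}{4996} - \frac{79}{-570} = \left(-400\right) \frac{1}{4996} - - \frac{79}{570} = - \frac{100}{1249} + \frac{79}{570} = \frac{41671}{711930}$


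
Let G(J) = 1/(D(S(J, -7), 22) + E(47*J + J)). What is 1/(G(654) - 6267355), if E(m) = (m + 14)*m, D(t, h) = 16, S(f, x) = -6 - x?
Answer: -985897168/6178967545350639 ≈ -1.5956e-7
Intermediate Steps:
E(m) = m*(14 + m) (E(m) = (14 + m)*m = m*(14 + m))
G(J) = 1/(16 + 48*J*(14 + 48*J)) (G(J) = 1/(16 + (47*J + J)*(14 + (47*J + J))) = 1/(16 + (48*J)*(14 + 48*J)) = 1/(16 + 48*J*(14 + 48*J)))
1/(G(654) - 6267355) = 1/(1/(16*(1 + 6*654*(7 + 24*654))) - 6267355) = 1/(1/(16*(1 + 6*654*(7 + 15696))) - 6267355) = 1/(1/(16*(1 + 6*654*15703)) - 6267355) = 1/(1/(16*(1 + 61618572)) - 6267355) = 1/((1/16)/61618573 - 6267355) = 1/((1/16)*(1/61618573) - 6267355) = 1/(1/985897168 - 6267355) = 1/(-6178967545350639/985897168) = -985897168/6178967545350639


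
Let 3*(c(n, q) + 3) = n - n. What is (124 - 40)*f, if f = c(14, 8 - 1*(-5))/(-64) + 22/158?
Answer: 19761/1264 ≈ 15.634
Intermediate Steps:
c(n, q) = -3 (c(n, q) = -3 + (n - n)/3 = -3 + (1/3)*0 = -3 + 0 = -3)
f = 941/5056 (f = -3/(-64) + 22/158 = -3*(-1/64) + 22*(1/158) = 3/64 + 11/79 = 941/5056 ≈ 0.18612)
(124 - 40)*f = (124 - 40)*(941/5056) = 84*(941/5056) = 19761/1264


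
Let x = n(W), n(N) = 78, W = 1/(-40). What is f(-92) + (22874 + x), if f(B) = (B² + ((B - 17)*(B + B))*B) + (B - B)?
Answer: -1813736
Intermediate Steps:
W = -1/40 ≈ -0.025000
x = 78
f(B) = B² + 2*B²*(-17 + B) (f(B) = (B² + ((-17 + B)*(2*B))*B) + 0 = (B² + (2*B*(-17 + B))*B) + 0 = (B² + 2*B²*(-17 + B)) + 0 = B² + 2*B²*(-17 + B))
f(-92) + (22874 + x) = (-92)²*(-33 + 2*(-92)) + (22874 + 78) = 8464*(-33 - 184) + 22952 = 8464*(-217) + 22952 = -1836688 + 22952 = -1813736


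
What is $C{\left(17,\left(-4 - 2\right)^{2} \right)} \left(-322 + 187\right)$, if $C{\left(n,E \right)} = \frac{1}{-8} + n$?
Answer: $- \frac{18225}{8} \approx -2278.1$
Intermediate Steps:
$C{\left(n,E \right)} = - \frac{1}{8} + n$
$C{\left(17,\left(-4 - 2\right)^{2} \right)} \left(-322 + 187\right) = \left(- \frac{1}{8} + 17\right) \left(-322 + 187\right) = \frac{135}{8} \left(-135\right) = - \frac{18225}{8}$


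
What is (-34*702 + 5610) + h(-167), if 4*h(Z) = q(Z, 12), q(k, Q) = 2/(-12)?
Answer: -438193/24 ≈ -18258.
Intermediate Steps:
q(k, Q) = -1/6 (q(k, Q) = 2*(-1/12) = -1/6)
h(Z) = -1/24 (h(Z) = (1/4)*(-1/6) = -1/24)
(-34*702 + 5610) + h(-167) = (-34*702 + 5610) - 1/24 = (-23868 + 5610) - 1/24 = -18258 - 1/24 = -438193/24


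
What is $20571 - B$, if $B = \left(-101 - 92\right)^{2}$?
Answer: $-16678$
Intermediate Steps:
$B = 37249$ ($B = \left(-193\right)^{2} = 37249$)
$20571 - B = 20571 - 37249 = -16678$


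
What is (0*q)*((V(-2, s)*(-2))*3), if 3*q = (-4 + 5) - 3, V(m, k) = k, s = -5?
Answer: 0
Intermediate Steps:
q = -⅔ (q = ((-4 + 5) - 3)/3 = (1 - 3)/3 = (⅓)*(-2) = -⅔ ≈ -0.66667)
(0*q)*((V(-2, s)*(-2))*3) = (0*(-⅔))*(-5*(-2)*3) = 0*(10*3) = 0*30 = 0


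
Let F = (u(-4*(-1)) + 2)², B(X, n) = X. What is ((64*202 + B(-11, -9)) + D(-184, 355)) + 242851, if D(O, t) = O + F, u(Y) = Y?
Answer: 255620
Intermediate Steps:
F = 36 (F = (-4*(-1) + 2)² = (4 + 2)² = 6² = 36)
D(O, t) = 36 + O (D(O, t) = O + 36 = 36 + O)
((64*202 + B(-11, -9)) + D(-184, 355)) + 242851 = ((64*202 - 11) + (36 - 184)) + 242851 = ((12928 - 11) - 148) + 242851 = (12917 - 148) + 242851 = 12769 + 242851 = 255620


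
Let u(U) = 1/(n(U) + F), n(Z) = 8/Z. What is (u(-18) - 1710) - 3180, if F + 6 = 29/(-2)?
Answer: -1843548/377 ≈ -4890.0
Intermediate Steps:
F = -41/2 (F = -6 + 29/(-2) = -6 + 29*(-½) = -6 - 29/2 = -41/2 ≈ -20.500)
u(U) = 1/(-41/2 + 8/U) (u(U) = 1/(8/U - 41/2) = 1/(-41/2 + 8/U))
(u(-18) - 1710) - 3180 = (-2*(-18)/(-16 + 41*(-18)) - 1710) - 3180 = (-2*(-18)/(-16 - 738) - 1710) - 3180 = (-2*(-18)/(-754) - 1710) - 3180 = (-2*(-18)*(-1/754) - 1710) - 3180 = (-18/377 - 1710) - 3180 = -644688/377 - 3180 = -1843548/377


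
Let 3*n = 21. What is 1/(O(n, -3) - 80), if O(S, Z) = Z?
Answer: -1/83 ≈ -0.012048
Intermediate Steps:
n = 7 (n = (⅓)*21 = 7)
1/(O(n, -3) - 80) = 1/(-3 - 80) = 1/(-83) = -1/83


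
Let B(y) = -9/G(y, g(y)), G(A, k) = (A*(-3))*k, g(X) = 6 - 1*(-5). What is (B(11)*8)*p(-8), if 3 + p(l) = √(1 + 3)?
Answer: -24/121 ≈ -0.19835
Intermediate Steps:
p(l) = -1 (p(l) = -3 + √(1 + 3) = -3 + √4 = -3 + 2 = -1)
g(X) = 11 (g(X) = 6 + 5 = 11)
G(A, k) = -3*A*k (G(A, k) = (-3*A)*k = -3*A*k)
B(y) = 3/(11*y) (B(y) = -9*(-1/(33*y)) = -(-3)/(11*y) = 3/(11*y))
(B(11)*8)*p(-8) = (((3/11)/11)*8)*(-1) = (((3/11)*(1/11))*8)*(-1) = ((3/121)*8)*(-1) = (24/121)*(-1) = -24/121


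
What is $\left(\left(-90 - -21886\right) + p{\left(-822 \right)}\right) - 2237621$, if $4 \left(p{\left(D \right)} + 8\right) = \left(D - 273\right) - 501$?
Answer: $-2216232$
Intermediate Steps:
$p{\left(D \right)} = - \frac{403}{2} + \frac{D}{4}$ ($p{\left(D \right)} = -8 + \frac{\left(D - 273\right) - 501}{4} = -8 + \frac{\left(-273 + D\right) - 501}{4} = -8 + \frac{-774 + D}{4} = -8 + \left(- \frac{387}{2} + \frac{D}{4}\right) = - \frac{403}{2} + \frac{D}{4}$)
$\left(\left(-90 - -21886\right) + p{\left(-822 \right)}\right) - 2237621 = \left(\left(-90 - -21886\right) + \left(- \frac{403}{2} + \frac{1}{4} \left(-822\right)\right)\right) - 2237621 = \left(\left(-90 + 21886\right) - 407\right) - 2237621 = \left(21796 - 407\right) - 2237621 = 21389 - 2237621 = -2216232$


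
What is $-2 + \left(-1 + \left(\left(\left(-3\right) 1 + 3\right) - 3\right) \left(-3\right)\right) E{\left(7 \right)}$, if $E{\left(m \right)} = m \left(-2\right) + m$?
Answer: $-58$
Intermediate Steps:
$E{\left(m \right)} = - m$ ($E{\left(m \right)} = - 2 m + m = - m$)
$-2 + \left(-1 + \left(\left(\left(-3\right) 1 + 3\right) - 3\right) \left(-3\right)\right) E{\left(7 \right)} = -2 + \left(-1 + \left(\left(\left(-3\right) 1 + 3\right) - 3\right) \left(-3\right)\right) \left(\left(-1\right) 7\right) = -2 + \left(-1 + \left(\left(-3 + 3\right) - 3\right) \left(-3\right)\right) \left(-7\right) = -2 + \left(-1 + \left(0 - 3\right) \left(-3\right)\right) \left(-7\right) = -2 + \left(-1 - -9\right) \left(-7\right) = -2 + \left(-1 + 9\right) \left(-7\right) = -2 + 8 \left(-7\right) = -2 - 56 = -58$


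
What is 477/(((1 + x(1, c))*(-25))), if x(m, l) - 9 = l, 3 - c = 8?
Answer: -477/125 ≈ -3.8160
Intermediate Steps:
c = -5 (c = 3 - 1*8 = 3 - 8 = -5)
x(m, l) = 9 + l
477/(((1 + x(1, c))*(-25))) = 477/(((1 + (9 - 5))*(-25))) = 477/(((1 + 4)*(-25))) = 477/((5*(-25))) = 477/(-125) = 477*(-1/125) = -477/125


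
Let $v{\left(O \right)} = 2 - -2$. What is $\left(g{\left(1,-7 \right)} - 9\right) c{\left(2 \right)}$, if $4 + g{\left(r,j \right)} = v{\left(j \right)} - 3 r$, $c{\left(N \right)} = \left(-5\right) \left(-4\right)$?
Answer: $-240$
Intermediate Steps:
$c{\left(N \right)} = 20$
$v{\left(O \right)} = 4$ ($v{\left(O \right)} = 2 + 2 = 4$)
$g{\left(r,j \right)} = - 3 r$ ($g{\left(r,j \right)} = -4 - \left(-4 + 3 r\right) = - 3 r$)
$\left(g{\left(1,-7 \right)} - 9\right) c{\left(2 \right)} = \left(\left(-3\right) 1 - 9\right) 20 = \left(-3 - 9\right) 20 = \left(-12\right) 20 = -240$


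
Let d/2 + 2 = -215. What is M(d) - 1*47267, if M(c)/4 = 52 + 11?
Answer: -47015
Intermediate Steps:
d = -434 (d = -4 + 2*(-215) = -4 - 430 = -434)
M(c) = 252 (M(c) = 4*(52 + 11) = 4*63 = 252)
M(d) - 1*47267 = 252 - 1*47267 = 252 - 47267 = -47015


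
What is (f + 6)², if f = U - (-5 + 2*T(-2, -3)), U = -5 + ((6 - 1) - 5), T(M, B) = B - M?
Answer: 64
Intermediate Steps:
U = -5 (U = -5 + (5 - 5) = -5 + 0 = -5)
f = 2 (f = -5 - (-5 + 2*(-3 - 1*(-2))) = -5 - (-5 + 2*(-3 + 2)) = -5 - (-5 + 2*(-1)) = -5 - (-5 - 2) = -5 - 1*(-7) = -5 + 7 = 2)
(f + 6)² = (2 + 6)² = 8² = 64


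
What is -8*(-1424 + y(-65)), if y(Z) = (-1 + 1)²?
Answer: 11392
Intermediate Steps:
y(Z) = 0 (y(Z) = 0² = 0)
-8*(-1424 + y(-65)) = -8*(-1424 + 0) = -8*(-1424) = 11392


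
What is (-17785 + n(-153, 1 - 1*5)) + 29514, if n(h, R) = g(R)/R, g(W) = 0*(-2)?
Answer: 11729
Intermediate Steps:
g(W) = 0
n(h, R) = 0 (n(h, R) = 0/R = 0)
(-17785 + n(-153, 1 - 1*5)) + 29514 = (-17785 + 0) + 29514 = -17785 + 29514 = 11729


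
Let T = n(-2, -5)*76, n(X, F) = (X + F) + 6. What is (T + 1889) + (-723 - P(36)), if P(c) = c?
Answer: 1054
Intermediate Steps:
n(X, F) = 6 + F + X (n(X, F) = (F + X) + 6 = 6 + F + X)
T = -76 (T = (6 - 5 - 2)*76 = -1*76 = -76)
(T + 1889) + (-723 - P(36)) = (-76 + 1889) + (-723 - 1*36) = 1813 + (-723 - 36) = 1813 - 759 = 1054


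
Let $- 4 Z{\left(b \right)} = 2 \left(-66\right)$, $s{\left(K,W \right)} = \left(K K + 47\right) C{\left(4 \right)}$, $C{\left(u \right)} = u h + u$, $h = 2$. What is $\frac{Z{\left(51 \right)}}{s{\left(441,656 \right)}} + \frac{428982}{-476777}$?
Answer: $- \frac{333790797437}{370985905024} \approx -0.89974$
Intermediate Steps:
$C{\left(u \right)} = 3 u$ ($C{\left(u \right)} = u 2 + u = 2 u + u = 3 u$)
$s{\left(K,W \right)} = 564 + 12 K^{2}$ ($s{\left(K,W \right)} = \left(K K + 47\right) 3 \cdot 4 = \left(K^{2} + 47\right) 12 = \left(47 + K^{2}\right) 12 = 564 + 12 K^{2}$)
$Z{\left(b \right)} = 33$ ($Z{\left(b \right)} = - \frac{2 \left(-66\right)}{4} = \left(- \frac{1}{4}\right) \left(-132\right) = 33$)
$\frac{Z{\left(51 \right)}}{s{\left(441,656 \right)}} + \frac{428982}{-476777} = \frac{33}{564 + 12 \cdot 441^{2}} + \frac{428982}{-476777} = \frac{33}{564 + 12 \cdot 194481} + 428982 \left(- \frac{1}{476777}\right) = \frac{33}{564 + 2333772} - \frac{428982}{476777} = \frac{33}{2334336} - \frac{428982}{476777} = 33 \cdot \frac{1}{2334336} - \frac{428982}{476777} = \frac{11}{778112} - \frac{428982}{476777} = - \frac{333790797437}{370985905024}$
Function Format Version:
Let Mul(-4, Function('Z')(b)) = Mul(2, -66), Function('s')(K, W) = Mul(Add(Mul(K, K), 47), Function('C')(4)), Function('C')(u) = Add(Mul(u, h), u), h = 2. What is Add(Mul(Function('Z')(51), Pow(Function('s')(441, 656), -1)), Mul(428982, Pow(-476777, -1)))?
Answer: Rational(-333790797437, 370985905024) ≈ -0.89974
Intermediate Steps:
Function('C')(u) = Mul(3, u) (Function('C')(u) = Add(Mul(u, 2), u) = Add(Mul(2, u), u) = Mul(3, u))
Function('s')(K, W) = Add(564, Mul(12, Pow(K, 2))) (Function('s')(K, W) = Mul(Add(Mul(K, K), 47), Mul(3, 4)) = Mul(Add(Pow(K, 2), 47), 12) = Mul(Add(47, Pow(K, 2)), 12) = Add(564, Mul(12, Pow(K, 2))))
Function('Z')(b) = 33 (Function('Z')(b) = Mul(Rational(-1, 4), Mul(2, -66)) = Mul(Rational(-1, 4), -132) = 33)
Add(Mul(Function('Z')(51), Pow(Function('s')(441, 656), -1)), Mul(428982, Pow(-476777, -1))) = Add(Mul(33, Pow(Add(564, Mul(12, Pow(441, 2))), -1)), Mul(428982, Pow(-476777, -1))) = Add(Mul(33, Pow(Add(564, Mul(12, 194481)), -1)), Mul(428982, Rational(-1, 476777))) = Add(Mul(33, Pow(Add(564, 2333772), -1)), Rational(-428982, 476777)) = Add(Mul(33, Pow(2334336, -1)), Rational(-428982, 476777)) = Add(Mul(33, Rational(1, 2334336)), Rational(-428982, 476777)) = Add(Rational(11, 778112), Rational(-428982, 476777)) = Rational(-333790797437, 370985905024)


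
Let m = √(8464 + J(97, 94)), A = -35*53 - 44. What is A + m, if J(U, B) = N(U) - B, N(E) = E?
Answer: -1899 + √8467 ≈ -1807.0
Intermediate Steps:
J(U, B) = U - B
A = -1899 (A = -1855 - 44 = -1899)
m = √8467 (m = √(8464 + (97 - 1*94)) = √(8464 + (97 - 94)) = √(8464 + 3) = √8467 ≈ 92.016)
A + m = -1899 + √8467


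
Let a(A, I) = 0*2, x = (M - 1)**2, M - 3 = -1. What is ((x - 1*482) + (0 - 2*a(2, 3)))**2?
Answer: 231361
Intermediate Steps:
M = 2 (M = 3 - 1 = 2)
x = 1 (x = (2 - 1)**2 = 1**2 = 1)
a(A, I) = 0
((x - 1*482) + (0 - 2*a(2, 3)))**2 = ((1 - 1*482) + (0 - 2*0))**2 = ((1 - 482) + (0 + 0))**2 = (-481 + 0)**2 = (-481)**2 = 231361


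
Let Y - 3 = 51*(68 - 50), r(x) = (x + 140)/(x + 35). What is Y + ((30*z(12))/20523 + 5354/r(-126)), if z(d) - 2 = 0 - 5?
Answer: -231773110/6841 ≈ -33880.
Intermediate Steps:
z(d) = -3 (z(d) = 2 + (0 - 5) = 2 - 5 = -3)
r(x) = (140 + x)/(35 + x)
Y = 921 (Y = 3 + 51*(68 - 50) = 3 + 51*18 = 3 + 918 = 921)
Y + ((30*z(12))/20523 + 5354/r(-126)) = 921 + ((30*(-3))/20523 + 5354/(((140 - 126)/(35 - 126)))) = 921 + (-90*1/20523 + 5354/((14/(-91)))) = 921 + (-30/6841 + 5354/((-1/91*14))) = 921 + (-30/6841 + 5354/(-2/13)) = 921 + (-30/6841 + 5354*(-13/2)) = 921 + (-30/6841 - 34801) = 921 - 238073671/6841 = -231773110/6841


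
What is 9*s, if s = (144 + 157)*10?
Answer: 27090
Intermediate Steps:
s = 3010 (s = 301*10 = 3010)
9*s = 9*3010 = 27090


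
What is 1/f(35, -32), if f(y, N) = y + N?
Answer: ⅓ ≈ 0.33333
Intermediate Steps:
f(y, N) = N + y
1/f(35, -32) = 1/(-32 + 35) = 1/3 = ⅓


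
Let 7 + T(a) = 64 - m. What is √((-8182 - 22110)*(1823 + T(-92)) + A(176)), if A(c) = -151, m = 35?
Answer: I*√55888891 ≈ 7475.9*I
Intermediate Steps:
T(a) = 22 (T(a) = -7 + (64 - 1*35) = -7 + (64 - 35) = -7 + 29 = 22)
√((-8182 - 22110)*(1823 + T(-92)) + A(176)) = √((-8182 - 22110)*(1823 + 22) - 151) = √(-30292*1845 - 151) = √(-55888740 - 151) = √(-55888891) = I*√55888891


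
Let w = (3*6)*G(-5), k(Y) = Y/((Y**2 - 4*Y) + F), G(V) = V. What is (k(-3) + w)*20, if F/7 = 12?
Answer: -12604/7 ≈ -1800.6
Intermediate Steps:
F = 84 (F = 7*12 = 84)
k(Y) = Y/(84 + Y**2 - 4*Y) (k(Y) = Y/((Y**2 - 4*Y) + 84) = Y/(84 + Y**2 - 4*Y))
w = -90 (w = (3*6)*(-5) = 18*(-5) = -90)
(k(-3) + w)*20 = (-3/(84 + (-3)**2 - 4*(-3)) - 90)*20 = (-3/(84 + 9 + 12) - 90)*20 = (-3/105 - 90)*20 = (-3*1/105 - 90)*20 = (-1/35 - 90)*20 = -3151/35*20 = -12604/7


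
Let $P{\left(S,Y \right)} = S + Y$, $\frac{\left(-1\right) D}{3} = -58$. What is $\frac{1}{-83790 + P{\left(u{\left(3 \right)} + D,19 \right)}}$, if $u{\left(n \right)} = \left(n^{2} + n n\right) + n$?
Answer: $- \frac{1}{83576} \approx -1.1965 \cdot 10^{-5}$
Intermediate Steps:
$D = 174$ ($D = \left(-3\right) \left(-58\right) = 174$)
$u{\left(n \right)} = n + 2 n^{2}$ ($u{\left(n \right)} = \left(n^{2} + n^{2}\right) + n = 2 n^{2} + n = n + 2 n^{2}$)
$\frac{1}{-83790 + P{\left(u{\left(3 \right)} + D,19 \right)}} = \frac{1}{-83790 + \left(\left(3 \left(1 + 2 \cdot 3\right) + 174\right) + 19\right)} = \frac{1}{-83790 + \left(\left(3 \left(1 + 6\right) + 174\right) + 19\right)} = \frac{1}{-83790 + \left(\left(3 \cdot 7 + 174\right) + 19\right)} = \frac{1}{-83790 + \left(\left(21 + 174\right) + 19\right)} = \frac{1}{-83790 + \left(195 + 19\right)} = \frac{1}{-83790 + 214} = \frac{1}{-83576} = - \frac{1}{83576}$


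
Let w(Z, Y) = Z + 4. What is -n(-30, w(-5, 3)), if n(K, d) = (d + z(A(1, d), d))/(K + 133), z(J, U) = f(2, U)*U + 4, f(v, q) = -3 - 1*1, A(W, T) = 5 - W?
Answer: -7/103 ≈ -0.067961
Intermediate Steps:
f(v, q) = -4 (f(v, q) = -3 - 1 = -4)
w(Z, Y) = 4 + Z
z(J, U) = 4 - 4*U (z(J, U) = -4*U + 4 = 4 - 4*U)
n(K, d) = (4 - 3*d)/(133 + K) (n(K, d) = (d + (4 - 4*d))/(K + 133) = (4 - 3*d)/(133 + K))
-n(-30, w(-5, 3)) = -(4 - 3*(4 - 5))/(133 - 30) = -(4 - 3*(-1))/103 = -(4 + 3)/103 = -7/103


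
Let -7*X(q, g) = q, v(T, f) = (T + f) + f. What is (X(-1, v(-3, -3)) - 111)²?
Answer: 602176/49 ≈ 12289.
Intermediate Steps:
v(T, f) = T + 2*f
X(q, g) = -q/7
(X(-1, v(-3, -3)) - 111)² = (-⅐*(-1) - 111)² = (⅐ - 111)² = (-776/7)² = 602176/49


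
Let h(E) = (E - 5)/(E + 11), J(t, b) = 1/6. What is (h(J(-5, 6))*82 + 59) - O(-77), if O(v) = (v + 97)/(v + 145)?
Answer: 26440/1139 ≈ 23.213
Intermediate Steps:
J(t, b) = ⅙
h(E) = (-5 + E)/(11 + E)
O(v) = (97 + v)/(145 + v)
(h(J(-5, 6))*82 + 59) - O(-77) = (((-5 + ⅙)/(11 + ⅙))*82 + 59) - (97 - 77)/(145 - 77) = ((-29/6/(67/6))*82 + 59) - 20/68 = (((6/67)*(-29/6))*82 + 59) - 20/68 = (-29/67*82 + 59) - 1*5/17 = (-2378/67 + 59) - 5/17 = 1575/67 - 5/17 = 26440/1139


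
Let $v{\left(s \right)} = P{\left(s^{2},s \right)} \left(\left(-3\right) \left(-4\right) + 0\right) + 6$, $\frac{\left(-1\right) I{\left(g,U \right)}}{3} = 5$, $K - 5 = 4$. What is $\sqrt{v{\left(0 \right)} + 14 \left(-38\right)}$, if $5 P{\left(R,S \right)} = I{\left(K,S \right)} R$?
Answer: $i \sqrt{526} \approx 22.935 i$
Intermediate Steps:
$K = 9$ ($K = 5 + 4 = 9$)
$I{\left(g,U \right)} = -15$ ($I{\left(g,U \right)} = \left(-3\right) 5 = -15$)
$P{\left(R,S \right)} = - 3 R$ ($P{\left(R,S \right)} = \frac{\left(-15\right) R}{5} = - 3 R$)
$v{\left(s \right)} = 6 - 36 s^{2}$ ($v{\left(s \right)} = - 3 s^{2} \left(\left(-3\right) \left(-4\right) + 0\right) + 6 = - 3 s^{2} \left(12 + 0\right) + 6 = - 3 s^{2} \cdot 12 + 6 = - 36 s^{2} + 6 = 6 - 36 s^{2}$)
$\sqrt{v{\left(0 \right)} + 14 \left(-38\right)} = \sqrt{\left(6 - 36 \cdot 0^{2}\right) + 14 \left(-38\right)} = \sqrt{\left(6 - 0\right) - 532} = \sqrt{\left(6 + 0\right) - 532} = \sqrt{6 - 532} = \sqrt{-526} = i \sqrt{526}$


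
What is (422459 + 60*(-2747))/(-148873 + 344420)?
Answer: 257639/195547 ≈ 1.3175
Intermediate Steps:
(422459 + 60*(-2747))/(-148873 + 344420) = (422459 - 164820)/195547 = 257639*(1/195547) = 257639/195547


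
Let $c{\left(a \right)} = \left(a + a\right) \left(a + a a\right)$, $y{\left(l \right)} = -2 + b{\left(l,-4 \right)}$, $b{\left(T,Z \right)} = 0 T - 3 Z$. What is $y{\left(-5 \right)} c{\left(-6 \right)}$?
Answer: $-3600$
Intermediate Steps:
$b{\left(T,Z \right)} = - 3 Z$ ($b{\left(T,Z \right)} = 0 - 3 Z = - 3 Z$)
$y{\left(l \right)} = 10$ ($y{\left(l \right)} = -2 - -12 = -2 + 12 = 10$)
$c{\left(a \right)} = 2 a \left(a + a^{2}\right)$
$y{\left(-5 \right)} c{\left(-6 \right)} = 10 \cdot 2 \left(-6\right)^{2} \left(1 - 6\right) = 10 \cdot 2 \cdot 36 \left(-5\right) = 10 \left(-360\right) = -3600$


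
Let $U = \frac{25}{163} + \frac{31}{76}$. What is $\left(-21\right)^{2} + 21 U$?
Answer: $\frac{5609121}{12388} \approx 452.79$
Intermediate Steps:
$U = \frac{6953}{12388}$ ($U = 25 \cdot \frac{1}{163} + 31 \cdot \frac{1}{76} = \frac{25}{163} + \frac{31}{76} = \frac{6953}{12388} \approx 0.56127$)
$\left(-21\right)^{2} + 21 U = \left(-21\right)^{2} + 21 \cdot \frac{6953}{12388} = 441 + \frac{146013}{12388} = \frac{5609121}{12388}$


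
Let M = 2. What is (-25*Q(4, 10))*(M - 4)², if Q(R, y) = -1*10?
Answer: 1000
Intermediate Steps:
Q(R, y) = -10
(-25*Q(4, 10))*(M - 4)² = (-25*(-10))*(2 - 4)² = 250*(-2)² = 250*4 = 1000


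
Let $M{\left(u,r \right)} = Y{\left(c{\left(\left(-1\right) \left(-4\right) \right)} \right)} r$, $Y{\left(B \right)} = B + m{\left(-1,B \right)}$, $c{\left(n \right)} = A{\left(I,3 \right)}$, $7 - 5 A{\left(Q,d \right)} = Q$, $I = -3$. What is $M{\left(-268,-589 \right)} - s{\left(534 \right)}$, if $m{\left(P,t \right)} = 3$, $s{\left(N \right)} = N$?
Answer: $-3479$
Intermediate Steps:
$A{\left(Q,d \right)} = \frac{7}{5} - \frac{Q}{5}$
$c{\left(n \right)} = 2$ ($c{\left(n \right)} = \frac{7}{5} - - \frac{3}{5} = \frac{7}{5} + \frac{3}{5} = 2$)
$Y{\left(B \right)} = 3 + B$ ($Y{\left(B \right)} = B + 3 = 3 + B$)
$M{\left(u,r \right)} = 5 r$ ($M{\left(u,r \right)} = \left(3 + 2\right) r = 5 r$)
$M{\left(-268,-589 \right)} - s{\left(534 \right)} = 5 \left(-589\right) - 534 = -2945 - 534 = -3479$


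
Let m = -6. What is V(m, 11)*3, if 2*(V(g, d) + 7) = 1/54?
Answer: -755/36 ≈ -20.972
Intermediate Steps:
V(g, d) = -755/108 (V(g, d) = -7 + (1/2)/54 = -7 + (1/2)*(1/54) = -7 + 1/108 = -755/108)
V(m, 11)*3 = -755/108*3 = -755/36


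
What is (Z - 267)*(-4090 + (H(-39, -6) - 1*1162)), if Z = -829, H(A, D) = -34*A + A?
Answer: 4345640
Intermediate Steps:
H(A, D) = -33*A
(Z - 267)*(-4090 + (H(-39, -6) - 1*1162)) = (-829 - 267)*(-4090 + (-33*(-39) - 1*1162)) = -1096*(-4090 + (1287 - 1162)) = -1096*(-4090 + 125) = -1096*(-3965) = 4345640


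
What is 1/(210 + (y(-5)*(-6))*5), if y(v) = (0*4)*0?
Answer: 1/210 ≈ 0.0047619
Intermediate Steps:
y(v) = 0 (y(v) = 0*0 = 0)
1/(210 + (y(-5)*(-6))*5) = 1/(210 + (0*(-6))*5) = 1/(210 + 0*5) = 1/(210 + 0) = 1/210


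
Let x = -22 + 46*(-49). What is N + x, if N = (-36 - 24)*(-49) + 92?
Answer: 756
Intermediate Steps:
N = 3032 (N = -60*(-49) + 92 = 2940 + 92 = 3032)
x = -2276 (x = -22 - 2254 = -2276)
N + x = 3032 - 2276 = 756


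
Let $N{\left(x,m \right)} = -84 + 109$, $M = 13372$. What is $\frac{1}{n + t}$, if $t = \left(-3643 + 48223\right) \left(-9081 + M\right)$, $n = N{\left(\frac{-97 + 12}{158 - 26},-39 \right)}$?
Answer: $\frac{1}{191292805} \approx 5.2276 \cdot 10^{-9}$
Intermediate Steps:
$N{\left(x,m \right)} = 25$
$n = 25$
$t = 191292780$ ($t = \left(-3643 + 48223\right) \left(-9081 + 13372\right) = 44580 \cdot 4291 = 191292780$)
$\frac{1}{n + t} = \frac{1}{25 + 191292780} = \frac{1}{191292805}$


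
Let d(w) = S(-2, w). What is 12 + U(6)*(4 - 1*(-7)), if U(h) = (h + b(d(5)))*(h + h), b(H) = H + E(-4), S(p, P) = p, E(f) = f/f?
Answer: 672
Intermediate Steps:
E(f) = 1
d(w) = -2
b(H) = 1 + H (b(H) = H + 1 = 1 + H)
U(h) = 2*h*(-1 + h) (U(h) = (h + (1 - 2))*(h + h) = (h - 1)*(2*h) = (-1 + h)*(2*h) = 2*h*(-1 + h))
12 + U(6)*(4 - 1*(-7)) = 12 + (2*6*(-1 + 6))*(4 - 1*(-7)) = 12 + (2*6*5)*(4 + 7) = 12 + 60*11 = 12 + 660 = 672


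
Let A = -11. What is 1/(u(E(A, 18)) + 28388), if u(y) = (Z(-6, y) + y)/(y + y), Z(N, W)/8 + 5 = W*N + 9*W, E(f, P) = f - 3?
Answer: 14/397627 ≈ 3.5209e-5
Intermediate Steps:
E(f, P) = -3 + f
Z(N, W) = -40 + 72*W + 8*N*W (Z(N, W) = -40 + 8*(W*N + 9*W) = -40 + 8*(N*W + 9*W) = -40 + 8*(9*W + N*W) = -40 + (72*W + 8*N*W) = -40 + 72*W + 8*N*W)
u(y) = (-40 + 25*y)/(2*y) (u(y) = ((-40 + 72*y + 8*(-6)*y) + y)/(y + y) = ((-40 + 72*y - 48*y) + y)/((2*y)) = ((-40 + 24*y) + y)*(1/(2*y)) = (-40 + 25*y)*(1/(2*y)) = (-40 + 25*y)/(2*y))
1/(u(E(A, 18)) + 28388) = 1/((25/2 - 20/(-3 - 11)) + 28388) = 1/((25/2 - 20/(-14)) + 28388) = 1/((25/2 - 20*(-1/14)) + 28388) = 1/((25/2 + 10/7) + 28388) = 1/(195/14 + 28388) = 1/(397627/14) = 14/397627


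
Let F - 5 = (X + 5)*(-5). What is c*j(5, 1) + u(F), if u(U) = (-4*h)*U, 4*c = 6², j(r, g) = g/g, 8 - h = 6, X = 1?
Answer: 209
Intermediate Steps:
h = 2 (h = 8 - 1*6 = 8 - 6 = 2)
j(r, g) = 1
F = -25 (F = 5 + (1 + 5)*(-5) = 5 + 6*(-5) = 5 - 30 = -25)
c = 9 (c = (¼)*6² = (¼)*36 = 9)
u(U) = -8*U (u(U) = (-4*2)*U = -8*U)
c*j(5, 1) + u(F) = 9*1 - 8*(-25) = 9 + 200 = 209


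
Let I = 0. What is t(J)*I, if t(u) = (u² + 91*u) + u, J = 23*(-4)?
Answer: 0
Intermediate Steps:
J = -92
t(u) = u² + 92*u
t(J)*I = -92*(92 - 92)*0 = -92*0*0 = 0*0 = 0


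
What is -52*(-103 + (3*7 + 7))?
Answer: 3900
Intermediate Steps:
-52*(-103 + (3*7 + 7)) = -52*(-103 + (21 + 7)) = -52*(-103 + 28) = -52*(-75) = 3900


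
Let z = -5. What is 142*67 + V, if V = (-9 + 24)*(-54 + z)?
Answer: 8629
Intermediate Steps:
V = -885 (V = (-9 + 24)*(-54 - 5) = 15*(-59) = -885)
142*67 + V = 142*67 - 885 = 9514 - 885 = 8629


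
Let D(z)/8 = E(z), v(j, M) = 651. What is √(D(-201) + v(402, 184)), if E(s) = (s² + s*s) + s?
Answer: √645459 ≈ 803.40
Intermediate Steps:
E(s) = s + 2*s² (E(s) = (s² + s²) + s = 2*s² + s = s + 2*s²)
D(z) = 8*z*(1 + 2*z) (D(z) = 8*(z*(1 + 2*z)) = 8*z*(1 + 2*z))
√(D(-201) + v(402, 184)) = √(8*(-201)*(1 + 2*(-201)) + 651) = √(8*(-201)*(1 - 402) + 651) = √(8*(-201)*(-401) + 651) = √(644808 + 651) = √645459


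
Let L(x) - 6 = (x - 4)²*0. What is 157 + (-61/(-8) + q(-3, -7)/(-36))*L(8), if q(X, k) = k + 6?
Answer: 2435/12 ≈ 202.92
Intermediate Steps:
L(x) = 6 (L(x) = 6 + (x - 4)²*0 = 6 + (-4 + x)²*0 = 6 + 0 = 6)
q(X, k) = 6 + k
157 + (-61/(-8) + q(-3, -7)/(-36))*L(8) = 157 + (-61/(-8) + (6 - 7)/(-36))*6 = 157 + (-61*(-⅛) - 1*(-1/36))*6 = 157 + (61/8 + 1/36)*6 = 157 + (551/72)*6 = 157 + 551/12 = 2435/12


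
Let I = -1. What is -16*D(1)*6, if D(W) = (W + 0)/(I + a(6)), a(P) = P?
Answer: -96/5 ≈ -19.200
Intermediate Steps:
D(W) = W/5 (D(W) = (W + 0)/(-1 + 6) = W/5)
-16*D(1)*6 = -16/5*6 = -96/5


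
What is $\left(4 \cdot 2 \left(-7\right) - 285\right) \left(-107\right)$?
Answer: $36487$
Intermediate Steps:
$\left(4 \cdot 2 \left(-7\right) - 285\right) \left(-107\right) = \left(8 \left(-7\right) - 285\right) \left(-107\right) = \left(-56 - 285\right) \left(-107\right) = \left(-341\right) \left(-107\right) = 36487$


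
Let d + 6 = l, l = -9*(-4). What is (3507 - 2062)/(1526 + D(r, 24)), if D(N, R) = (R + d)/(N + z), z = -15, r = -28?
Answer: 62135/65564 ≈ 0.94770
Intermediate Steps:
l = 36
d = 30 (d = -6 + 36 = 30)
D(N, R) = (30 + R)/(-15 + N) (D(N, R) = (R + 30)/(N - 15) = (30 + R)/(-15 + N))
(3507 - 2062)/(1526 + D(r, 24)) = (3507 - 2062)/(1526 + (30 + 24)/(-15 - 28)) = 1445/(1526 + 54/(-43)) = 1445/(1526 - 1/43*54) = 1445/(1526 - 54/43) = 1445/(65564/43) = 1445*(43/65564) = 62135/65564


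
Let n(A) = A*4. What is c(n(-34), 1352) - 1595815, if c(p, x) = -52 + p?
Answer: -1596003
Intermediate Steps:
n(A) = 4*A
c(n(-34), 1352) - 1595815 = (-52 + 4*(-34)) - 1595815 = (-52 - 136) - 1595815 = -188 - 1595815 = -1596003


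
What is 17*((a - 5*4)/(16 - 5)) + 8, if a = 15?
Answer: 3/11 ≈ 0.27273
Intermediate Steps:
17*((a - 5*4)/(16 - 5)) + 8 = 17*((15 - 5*4)/(16 - 5)) + 8 = 17*((15 - 20)/11) + 8 = 17*(-5*1/11) + 8 = 17*(-5/11) + 8 = -85/11 + 8 = 3/11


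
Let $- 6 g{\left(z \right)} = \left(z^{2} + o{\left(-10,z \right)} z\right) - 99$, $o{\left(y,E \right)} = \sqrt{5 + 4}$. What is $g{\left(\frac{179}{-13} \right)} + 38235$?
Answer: $\frac{38761961}{1014} \approx 38227.0$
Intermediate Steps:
$o{\left(y,E \right)} = 3$ ($o{\left(y,E \right)} = \sqrt{9} = 3$)
$g{\left(z \right)} = \frac{33}{2} - \frac{z}{2} - \frac{z^{2}}{6}$ ($g{\left(z \right)} = - \frac{\left(z^{2} + 3 z\right) - 99}{6} = - \frac{-99 + z^{2} + 3 z}{6} = \frac{33}{2} - \frac{z}{2} - \frac{z^{2}}{6}$)
$g{\left(\frac{179}{-13} \right)} + 38235 = \left(\frac{33}{2} - \frac{179 \frac{1}{-13}}{2} - \frac{\left(\frac{179}{-13}\right)^{2}}{6}\right) + 38235 = \left(\frac{33}{2} - \frac{179 \left(- \frac{1}{13}\right)}{2} - \frac{\left(179 \left(- \frac{1}{13}\right)\right)^{2}}{6}\right) + 38235 = \left(\frac{33}{2} - - \frac{179}{26} - \frac{\left(- \frac{179}{13}\right)^{2}}{6}\right) + 38235 = \left(\frac{33}{2} + \frac{179}{26} - \frac{32041}{1014}\right) + 38235 = - \frac{8329}{1014} + 38235 = \frac{38761961}{1014}$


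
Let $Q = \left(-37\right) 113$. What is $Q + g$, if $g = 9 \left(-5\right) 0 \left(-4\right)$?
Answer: $-4181$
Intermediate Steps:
$g = 0$ ($g = \left(-45\right) 0 = 0$)
$Q = -4181$
$Q + g = -4181 + 0 = -4181$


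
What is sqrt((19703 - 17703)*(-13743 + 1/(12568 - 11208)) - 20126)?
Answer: 3*I*sqrt(883252221)/17 ≈ 5244.6*I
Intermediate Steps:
sqrt((19703 - 17703)*(-13743 + 1/(12568 - 11208)) - 20126) = sqrt(2000*(-13743 + 1/1360) - 20126) = sqrt(2000*(-18690479/1360) - 20126) = sqrt(-467261975/17 - 20126) = sqrt(-467604117/17) = 3*I*sqrt(883252221)/17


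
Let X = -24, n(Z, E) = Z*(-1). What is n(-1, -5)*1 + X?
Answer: -23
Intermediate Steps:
n(Z, E) = -Z
n(-1, -5)*1 + X = -1*(-1)*1 - 24 = 1*1 - 24 = 1 - 24 = -23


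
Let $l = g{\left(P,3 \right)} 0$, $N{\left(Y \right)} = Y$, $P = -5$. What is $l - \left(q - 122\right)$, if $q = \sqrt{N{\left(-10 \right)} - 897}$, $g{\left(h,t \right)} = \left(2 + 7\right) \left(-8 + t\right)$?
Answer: $122 - i \sqrt{907} \approx 122.0 - 30.116 i$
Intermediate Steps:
$g{\left(h,t \right)} = -72 + 9 t$ ($g{\left(h,t \right)} = 9 \left(-8 + t\right) = -72 + 9 t$)
$l = 0$ ($l = \left(-72 + 9 \cdot 3\right) 0 = \left(-72 + 27\right) 0 = \left(-45\right) 0 = 0$)
$q = i \sqrt{907}$ ($q = \sqrt{-10 - 897} = \sqrt{-907} = i \sqrt{907} \approx 30.116 i$)
$l - \left(q - 122\right) = 0 - \left(i \sqrt{907} - 122\right) = 0 - \left(-122 + i \sqrt{907}\right) = 0 + \left(122 - i \sqrt{907}\right) = 122 - i \sqrt{907}$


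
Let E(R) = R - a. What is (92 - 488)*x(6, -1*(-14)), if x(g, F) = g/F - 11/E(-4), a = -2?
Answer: -16434/7 ≈ -2347.7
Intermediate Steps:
E(R) = 2 + R (E(R) = R - 1*(-2) = R + 2 = 2 + R)
x(g, F) = 11/2 + g/F (x(g, F) = g/F - 11/(2 - 4) = g/F - 11/(-2) = g/F - 11*(-½) = g/F + 11/2 = 11/2 + g/F)
(92 - 488)*x(6, -1*(-14)) = (92 - 488)*(11/2 + 6/((-1*(-14)))) = -396*(11/2 + 6/14) = -396*(11/2 + 6*(1/14)) = -396*(11/2 + 3/7) = -396*83/14 = -16434/7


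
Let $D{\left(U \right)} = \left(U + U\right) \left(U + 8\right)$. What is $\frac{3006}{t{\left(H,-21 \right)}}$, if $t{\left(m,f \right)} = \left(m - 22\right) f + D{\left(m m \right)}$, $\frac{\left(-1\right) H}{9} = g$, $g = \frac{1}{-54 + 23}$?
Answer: $\frac{925368042}{140764927} \approx 6.5739$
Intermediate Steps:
$g = - \frac{1}{31}$ ($g = \frac{1}{-31} = - \frac{1}{31} \approx -0.032258$)
$D{\left(U \right)} = 2 U \left(8 + U\right)$
$H = \frac{9}{31}$ ($H = \left(-9\right) \left(- \frac{1}{31}\right) = \frac{9}{31} \approx 0.29032$)
$t{\left(m,f \right)} = f \left(-22 + m\right) + 2 m^{2} \left(8 + m^{2}\right)$ ($t{\left(m,f \right)} = \left(m - 22\right) f + 2 m m \left(8 + m m\right) = \left(-22 + m\right) f + 2 m^{2} \left(8 + m^{2}\right) = f \left(-22 + m\right) + 2 m^{2} \left(8 + m^{2}\right)$)
$\frac{3006}{t{\left(H,-21 \right)}} = \frac{3006}{\left(-22\right) \left(-21\right) - \frac{189}{31} + 2 \left(\frac{9}{31}\right)^{2} \left(8 + \left(\frac{9}{31}\right)^{2}\right)} = \frac{3006}{462 - \frac{189}{31} + 2 \cdot \frac{81}{961} \left(8 + \frac{81}{961}\right)} = \frac{3006}{462 - \frac{189}{31} + 2 \cdot \frac{81}{961} \cdot \frac{7769}{961}} = \frac{3006}{462 - \frac{189}{31} + \frac{1258578}{923521}} = \frac{3006}{\frac{422294781}{923521}} = 3006 \cdot \frac{923521}{422294781} = \frac{925368042}{140764927}$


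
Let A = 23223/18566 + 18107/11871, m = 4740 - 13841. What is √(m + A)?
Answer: I*√49104965551499602214/73465662 ≈ 95.385*I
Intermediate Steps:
m = -9101
A = 611854795/220396986 (A = 23223*(1/18566) + 18107*(1/11871) = 23223/18566 + 18107/11871 = 611854795/220396986 ≈ 2.7761)
√(m + A) = √(-9101 + 611854795/220396986) = √(-2005221114791/220396986) = I*√49104965551499602214/73465662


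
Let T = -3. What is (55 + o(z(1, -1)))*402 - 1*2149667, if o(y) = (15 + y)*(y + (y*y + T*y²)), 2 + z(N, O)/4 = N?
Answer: -2286749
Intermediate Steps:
z(N, O) = -8 + 4*N
o(y) = (15 + y)*(y - 2*y²) (o(y) = (15 + y)*(y + (y*y - 3*y²)) = (15 + y)*(y + (y² - 3*y²)) = (15 + y)*(y - 2*y²))
(55 + o(z(1, -1)))*402 - 1*2149667 = (55 + (-8 + 4*1)*(15 - 29*(-8 + 4*1) - 2*(-8 + 4*1)²))*402 - 1*2149667 = (55 + (-8 + 4)*(15 - 29*(-8 + 4) - 2*(-8 + 4)²))*402 - 2149667 = (55 - 4*(15 - 29*(-4) - 2*(-4)²))*402 - 2149667 = (55 - 4*(15 + 116 - 2*16))*402 - 2149667 = (55 - 4*(15 + 116 - 32))*402 - 2149667 = (55 - 4*99)*402 - 2149667 = (55 - 396)*402 - 2149667 = -341*402 - 2149667 = -137082 - 2149667 = -2286749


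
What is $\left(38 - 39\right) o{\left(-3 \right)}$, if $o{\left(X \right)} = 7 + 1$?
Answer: $-8$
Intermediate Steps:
$o{\left(X \right)} = 8$
$\left(38 - 39\right) o{\left(-3 \right)} = \left(38 - 39\right) 8 = \left(-1\right) 8 = -8$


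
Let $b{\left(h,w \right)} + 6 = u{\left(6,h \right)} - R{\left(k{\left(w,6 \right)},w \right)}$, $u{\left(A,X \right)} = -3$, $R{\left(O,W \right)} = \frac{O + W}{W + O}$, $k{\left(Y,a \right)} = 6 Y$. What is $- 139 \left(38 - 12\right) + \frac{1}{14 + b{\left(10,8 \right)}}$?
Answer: $- \frac{14455}{4} \approx -3613.8$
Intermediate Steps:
$R{\left(O,W \right)} = 1$ ($R{\left(O,W \right)} = \frac{O + W}{O + W} = 1$)
$b{\left(h,w \right)} = -10$ ($b{\left(h,w \right)} = -6 - 4 = -10$)
$- 139 \left(38 - 12\right) + \frac{1}{14 + b{\left(10,8 \right)}} = - 139 \left(38 - 12\right) + \frac{1}{14 - 10} = \left(-139\right) 26 + \frac{1}{4} = -3614 + \frac{1}{4} = - \frac{14455}{4}$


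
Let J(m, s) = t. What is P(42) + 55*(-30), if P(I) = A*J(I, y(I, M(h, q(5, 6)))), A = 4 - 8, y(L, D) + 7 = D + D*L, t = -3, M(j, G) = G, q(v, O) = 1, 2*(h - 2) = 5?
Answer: -1638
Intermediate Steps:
h = 9/2 (h = 2 + (½)*5 = 2 + 5/2 = 9/2 ≈ 4.5000)
y(L, D) = -7 + D + D*L (y(L, D) = -7 + (D + D*L) = -7 + D + D*L)
A = -4
J(m, s) = -3
P(I) = 12 (P(I) = -4*(-3) = 12)
P(42) + 55*(-30) = 12 + 55*(-30) = 12 - 1650 = -1638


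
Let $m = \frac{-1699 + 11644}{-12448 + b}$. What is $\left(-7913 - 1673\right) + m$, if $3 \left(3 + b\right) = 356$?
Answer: $- \frac{354683077}{36997} \approx -9586.8$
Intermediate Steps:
$b = \frac{347}{3}$ ($b = -3 + \frac{1}{3} \cdot 356 = -3 + \frac{356}{3} = \frac{347}{3} \approx 115.67$)
$m = - \frac{29835}{36997}$ ($m = \frac{-1699 + 11644}{-12448 + \frac{347}{3}} = \frac{9945}{- \frac{36997}{3}} = 9945 \left(- \frac{3}{36997}\right) = - \frac{29835}{36997} \approx -0.80642$)
$\left(-7913 - 1673\right) + m = \left(-7913 - 1673\right) - \frac{29835}{36997} = -9586 - \frac{29835}{36997} = - \frac{354683077}{36997}$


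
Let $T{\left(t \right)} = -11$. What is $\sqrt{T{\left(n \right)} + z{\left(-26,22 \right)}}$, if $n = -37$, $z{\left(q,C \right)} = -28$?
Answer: $i \sqrt{39} \approx 6.245 i$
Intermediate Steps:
$\sqrt{T{\left(n \right)} + z{\left(-26,22 \right)}} = \sqrt{-11 - 28} = \sqrt{-39} = i \sqrt{39}$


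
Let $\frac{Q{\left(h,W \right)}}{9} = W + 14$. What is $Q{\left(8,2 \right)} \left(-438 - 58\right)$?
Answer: $-71424$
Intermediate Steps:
$Q{\left(h,W \right)} = 126 + 9 W$ ($Q{\left(h,W \right)} = 9 \left(W + 14\right) = 9 \left(14 + W\right) = 126 + 9 W$)
$Q{\left(8,2 \right)} \left(-438 - 58\right) = \left(126 + 9 \cdot 2\right) \left(-438 - 58\right) = \left(126 + 18\right) \left(-496\right) = 144 \left(-496\right) = -71424$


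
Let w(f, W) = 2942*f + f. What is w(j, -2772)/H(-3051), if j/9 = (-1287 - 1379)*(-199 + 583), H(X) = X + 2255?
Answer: 6778976832/199 ≈ 3.4065e+7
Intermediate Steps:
H(X) = 2255 + X
j = -9213696 (j = 9*((-1287 - 1379)*(-199 + 583)) = 9*(-2666*384) = 9*(-1023744) = -9213696)
w(f, W) = 2943*f
w(j, -2772)/H(-3051) = (2943*(-9213696))/(2255 - 3051) = -27115907328/(-796) = -27115907328*(-1/796) = 6778976832/199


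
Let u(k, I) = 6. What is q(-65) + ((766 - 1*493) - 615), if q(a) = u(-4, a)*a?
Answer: -732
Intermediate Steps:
q(a) = 6*a
q(-65) + ((766 - 1*493) - 615) = 6*(-65) + ((766 - 1*493) - 615) = -390 + ((766 - 493) - 615) = -390 + (273 - 615) = -390 - 342 = -732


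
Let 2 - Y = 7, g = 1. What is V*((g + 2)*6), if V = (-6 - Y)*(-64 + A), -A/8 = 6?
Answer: 2016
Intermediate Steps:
Y = -5 (Y = 2 - 1*7 = 2 - 7 = -5)
A = -48 (A = -8*6 = -48)
V = 112 (V = (-6 - 1*(-5))*(-64 - 48) = (-6 + 5)*(-112) = -1*(-112) = 112)
V*((g + 2)*6) = 112*((1 + 2)*6) = 112*(3*6) = 112*18 = 2016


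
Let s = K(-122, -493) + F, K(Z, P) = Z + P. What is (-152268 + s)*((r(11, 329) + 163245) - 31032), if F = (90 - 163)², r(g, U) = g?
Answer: -19510180096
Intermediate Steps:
K(Z, P) = P + Z
F = 5329 (F = (-73)² = 5329)
s = 4714 (s = (-493 - 122) + 5329 = -615 + 5329 = 4714)
(-152268 + s)*((r(11, 329) + 163245) - 31032) = (-152268 + 4714)*((11 + 163245) - 31032) = -147554*(163256 - 31032) = -147554*132224 = -19510180096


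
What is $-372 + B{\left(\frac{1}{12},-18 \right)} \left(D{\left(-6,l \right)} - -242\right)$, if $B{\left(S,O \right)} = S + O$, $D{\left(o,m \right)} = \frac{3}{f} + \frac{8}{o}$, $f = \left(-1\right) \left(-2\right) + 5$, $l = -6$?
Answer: $- \frac{1182289}{252} \approx -4691.6$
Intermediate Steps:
$f = 7$ ($f = 2 + 5 = 7$)
$D{\left(o,m \right)} = \frac{3}{7} + \frac{8}{o}$
$B{\left(S,O \right)} = O + S$
$-372 + B{\left(\frac{1}{12},-18 \right)} \left(D{\left(-6,l \right)} - -242\right) = -372 + \left(-18 + \frac{1}{12}\right) \left(\left(\frac{3}{7} + \frac{8}{-6}\right) - -242\right) = -372 + \left(-18 + \frac{1}{12}\right) \left(\left(\frac{3}{7} + 8 \left(- \frac{1}{6}\right)\right) + 242\right) = -372 - \frac{215 \left(\left(\frac{3}{7} - \frac{4}{3}\right) + 242\right)}{12} = -372 - \frac{215 \left(- \frac{19}{21} + 242\right)}{12} = -372 - \frac{1088545}{252} = - \frac{1182289}{252}$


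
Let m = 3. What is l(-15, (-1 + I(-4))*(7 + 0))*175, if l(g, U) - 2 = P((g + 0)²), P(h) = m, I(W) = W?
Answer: 875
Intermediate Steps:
P(h) = 3
l(g, U) = 5 (l(g, U) = 2 + 3 = 5)
l(-15, (-1 + I(-4))*(7 + 0))*175 = 5*175 = 875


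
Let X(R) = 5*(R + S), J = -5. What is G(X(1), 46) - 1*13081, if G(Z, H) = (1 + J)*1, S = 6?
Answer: -13085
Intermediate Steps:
X(R) = 30 + 5*R (X(R) = 5*(R + 6) = 5*(6 + R) = 30 + 5*R)
G(Z, H) = -4 (G(Z, H) = (1 - 5)*1 = -4*1 = -4)
G(X(1), 46) - 1*13081 = -4 - 1*13081 = -4 - 13081 = -13085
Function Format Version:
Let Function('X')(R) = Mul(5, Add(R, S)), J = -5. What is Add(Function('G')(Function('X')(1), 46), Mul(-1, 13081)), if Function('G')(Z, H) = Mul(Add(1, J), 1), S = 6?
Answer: -13085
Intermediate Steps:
Function('X')(R) = Add(30, Mul(5, R)) (Function('X')(R) = Mul(5, Add(R, 6)) = Mul(5, Add(6, R)) = Add(30, Mul(5, R)))
Function('G')(Z, H) = -4 (Function('G')(Z, H) = Mul(Add(1, -5), 1) = Mul(-4, 1) = -4)
Add(Function('G')(Function('X')(1), 46), Mul(-1, 13081)) = Add(-4, Mul(-1, 13081)) = Add(-4, -13081) = -13085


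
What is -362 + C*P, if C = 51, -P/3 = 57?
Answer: -9083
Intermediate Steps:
P = -171 (P = -3*57 = -171)
-362 + C*P = -362 + 51*(-171) = -362 - 8721 = -9083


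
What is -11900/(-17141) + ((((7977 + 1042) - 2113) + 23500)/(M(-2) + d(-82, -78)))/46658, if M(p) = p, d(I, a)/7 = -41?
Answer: 79970169277/115566010421 ≈ 0.69199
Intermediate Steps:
d(I, a) = -287 (d(I, a) = 7*(-41) = -287)
-11900/(-17141) + ((((7977 + 1042) - 2113) + 23500)/(M(-2) + d(-82, -78)))/46658 = -11900/(-17141) + ((((7977 + 1042) - 2113) + 23500)/(-2 - 287))/46658 = -11900*(-1/17141) + (((9019 - 2113) + 23500)/(-289))*(1/46658) = 11900/17141 + ((6906 + 23500)*(-1/289))*(1/46658) = 11900/17141 + (30406*(-1/289))*(1/46658) = 11900/17141 - 30406/289*1/46658 = 11900/17141 - 15203/6742081 = 79970169277/115566010421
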